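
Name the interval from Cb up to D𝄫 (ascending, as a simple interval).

minor second

Counting letters C–D gives a second.
Cb→Dbb = 1 semitone, 1 narrower than the major second (2), so minor.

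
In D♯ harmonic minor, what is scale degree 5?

A#

The D# harmonic minor scale runs D# E# F# G# A# B C##.
Degree 5 is A#.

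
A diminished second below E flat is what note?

E down a major second is D, so the target letter is D.
From Eb, a diminished second is 0 semitones down: D#.

D#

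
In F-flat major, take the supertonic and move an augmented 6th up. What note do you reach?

E

The supertonic of Fb major is Gb.
An augmented sixth (10 semitones) above Gb lands on the letter E, giving E.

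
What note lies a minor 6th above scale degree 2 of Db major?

Cb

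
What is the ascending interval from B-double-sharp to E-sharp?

diminished fourth

The letter names run B→E, a span of 3 letter steps, so the interval is some kind of fourth.
B## to E# is 4 semitones. A perfect fourth is 5, so 4 makes it diminished.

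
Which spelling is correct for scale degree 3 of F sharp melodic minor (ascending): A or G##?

A

Each scale degree takes a distinct letter name. Degree 3 of a scale on F must use the letter A.
A and G## are enharmonically the same pitch, but only A uses the letter A, so it is the correct spelling here.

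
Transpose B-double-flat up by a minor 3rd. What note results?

A third above B lands on the letter D.
A minor third spans 3 semitones, so Bbb moves to pitch class 0. On the letter D that is Dbb.

Dbb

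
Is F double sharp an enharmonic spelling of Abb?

Yes

F## = pitch class 7 and Abb = pitch class 7 — the same pitch class, so they are enharmonic equivalents.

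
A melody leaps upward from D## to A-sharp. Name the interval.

diminished fifth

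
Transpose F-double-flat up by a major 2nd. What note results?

A second above F lands on the letter G.
A major second spans 2 semitones, so Fbb moves to pitch class 5. On the letter G that is Gbb.

Gbb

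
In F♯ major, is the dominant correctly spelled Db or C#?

Each scale degree takes a distinct letter name. Degree 5 of a scale on F must use the letter C.
C# and Db are enharmonically the same pitch, but only C# uses the letter C, so it is the correct spelling here.

C#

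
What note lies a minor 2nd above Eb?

A second above E lands on the letter F.
A minor second spans 1 semitone, so Eb moves to pitch class 4. On the letter F that is Fb.

Fb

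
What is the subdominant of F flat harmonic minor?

Bbb

The Fb harmonic minor scale runs Fb Gb Abb Bbb Cb Dbb Eb.
Degree 4 is Bbb.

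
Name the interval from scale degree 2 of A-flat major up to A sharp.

augmented seventh

Scale degree 2 of Ab major is Bb.
Bb up to A#: letters B→A make it a seventh; 12 semitones makes it augmented.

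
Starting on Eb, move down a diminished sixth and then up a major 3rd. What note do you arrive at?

A diminished sixth down from Eb is G# (letter G, 7 semitones down).
A major third up from G# is B# (letter B, 4 semitones up).

B#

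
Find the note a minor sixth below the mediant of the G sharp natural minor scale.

D#

The mediant of G# natural minor is B.
A minor sixth (8 semitones) below B lands on the letter D, giving D#.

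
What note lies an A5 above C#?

G##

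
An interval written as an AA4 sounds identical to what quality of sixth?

diminished

A doubly augmented fourth spans 7 semitones.
A sixth spanning 7 semitones is diminished (the major sixth is 9).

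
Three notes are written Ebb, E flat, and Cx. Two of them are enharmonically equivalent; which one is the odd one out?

In 12-tone equal temperament, enharmonic equivalents share a pitch class. Ebb is pitch class 2; Eb is pitch class 3; C## is pitch class 2.
Ebb and C## share pitch class 2, while Eb is pitch class 3.

Eb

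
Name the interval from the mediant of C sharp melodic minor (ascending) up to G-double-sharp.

augmented third

The mediant of C# melodic minor (ascending) is E.
E up to G##: letters E→G make it a third; 5 semitones makes it augmented.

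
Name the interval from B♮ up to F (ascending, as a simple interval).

Counting letters B–C–D–E–F gives a fifth.
B→F = 6 semitones, 1 narrower than the perfect fifth (7), so diminished.

diminished fifth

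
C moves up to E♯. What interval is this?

The letter names run C→E, a span of 2 letter steps, so the interval is some kind of third.
C to E# is 5 semitones. A major third is 4, so 5 makes it augmented.

augmented third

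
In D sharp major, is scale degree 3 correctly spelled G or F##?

F##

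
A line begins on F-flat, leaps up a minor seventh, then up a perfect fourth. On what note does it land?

A minor seventh up from Fb is Ebb (letter E, 10 semitones up).
A perfect fourth up from Ebb is Abb (letter A, 5 semitones up).

Abb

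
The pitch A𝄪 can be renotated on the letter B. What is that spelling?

B

A## is pitch class 11. The letter B alone is pitch class 11.
Pitch class 11 on B needs no accidental: B.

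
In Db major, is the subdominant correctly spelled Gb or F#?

Each scale degree takes a distinct letter name. Degree 4 of a scale on D must use the letter G.
Gb and F# are enharmonically the same pitch, but only Gb uses the letter G, so it is the correct spelling here.

Gb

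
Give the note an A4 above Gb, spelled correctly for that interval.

C

G up a perfect fourth is C, so the target letter is C.
From Gb, an augmented fourth is 6 semitones up: C.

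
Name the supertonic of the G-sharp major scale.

A#

Degree 2 takes the letter 1 step above G, which is A.
In major, degree 2 sits 2 semitones above the tonic. G# + 2 semitones is pitch class 10, spelled on A as A#.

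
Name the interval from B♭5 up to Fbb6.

The letter names run B→F, a span of 4 letter steps, so the interval is some kind of fifth.
Bb to Fbb is 5 semitones. A perfect fifth is 7, so 5 makes it doubly diminished.

doubly diminished fifth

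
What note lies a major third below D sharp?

B

D down a major third is Bb, so the target letter is B.
From D#, a major third is 4 semitones down: B.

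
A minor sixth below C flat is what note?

Eb

C down a major sixth is Eb, so the target letter is E.
From Cb, a minor sixth is 8 semitones down: Eb.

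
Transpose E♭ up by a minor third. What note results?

E up a major third is G#, so the target letter is G.
From Eb, a minor third is 3 semitones up: Gb.

Gb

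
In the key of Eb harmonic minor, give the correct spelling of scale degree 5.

Bb

Degree 5 takes the letter 4 steps above E, which is B.
In harmonic minor, degree 5 sits 7 semitones above the tonic. Eb + 7 semitones is pitch class 10, spelled on B as Bb.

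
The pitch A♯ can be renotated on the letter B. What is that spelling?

Bb

A# is pitch class 10. The letter B alone is pitch class 11.
To reach pitch class 10 from B requires an offset of -1 semitone, i.e. flat: Bb.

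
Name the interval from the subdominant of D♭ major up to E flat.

major sixth

The subdominant of Db major is Gb.
Gb up to Eb: letters G→E make it a sixth; 9 semitones makes it major.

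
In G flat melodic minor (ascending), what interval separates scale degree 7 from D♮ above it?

Scale degree 7 of Gb melodic minor (ascending) is F.
F up to D: letters F→D make it a sixth; 9 semitones makes it major.

major sixth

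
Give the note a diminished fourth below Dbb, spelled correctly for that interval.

Ab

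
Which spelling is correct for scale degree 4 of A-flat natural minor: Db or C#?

Each scale degree takes a distinct letter name. Degree 4 of a scale on A must use the letter D.
Db and C# are enharmonically the same pitch, but only Db uses the letter D, so it is the correct spelling here.

Db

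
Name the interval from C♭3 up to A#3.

Counting letters C–D–E–F–G–A gives a sixth.
Cb→A# = 11 semitones, 2 wider than the major sixth (9), so doubly augmented.

doubly augmented sixth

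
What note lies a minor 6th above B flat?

Gb

B up a major sixth is G#, so the target letter is G.
From Bb, a minor sixth is 8 semitones up: Gb.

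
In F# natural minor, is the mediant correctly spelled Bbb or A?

A

Each scale degree takes a distinct letter name. Degree 3 of a scale on F must use the letter A.
A and Bbb are enharmonically the same pitch, but only A uses the letter A, so it is the correct spelling here.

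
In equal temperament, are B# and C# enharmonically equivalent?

Two spellings are enharmonically equivalent only if they share a pitch class.
Here B# → 0, C# → 1; 0 ≠ 1, so they are not.

No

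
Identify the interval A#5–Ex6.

augmented fifth

The letter names run A→E, a span of 4 letter steps, so the interval is some kind of fifth.
A# to E## is 8 semitones. A perfect fifth is 7, so 8 makes it augmented.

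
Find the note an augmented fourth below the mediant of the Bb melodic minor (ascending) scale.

The mediant of Bb melodic minor (ascending) is Db.
An augmented fourth (6 semitones) below Db lands on the letter A, giving Abb.

Abb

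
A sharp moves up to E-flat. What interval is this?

doubly diminished fifth

Counting letters A–B–C–D–E gives a fifth.
A#→Eb = 5 semitones, 2 narrower than the perfect fifth (7), so doubly diminished.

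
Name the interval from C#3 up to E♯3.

major third

Counting letters C–D–E gives a third.
C#→E# = 4 semitones, exactly the major third.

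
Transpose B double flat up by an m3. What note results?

Dbb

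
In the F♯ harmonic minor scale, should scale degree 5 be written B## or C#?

C#

Each scale degree takes a distinct letter name. Degree 5 of a scale on F must use the letter C.
C# and B## are enharmonically the same pitch, but only C# uses the letter C, so it is the correct spelling here.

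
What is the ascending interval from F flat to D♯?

The letter names run F→D, a span of 5 letter steps, so the interval is some kind of sixth.
Fb to D# is 11 semitones. A major sixth is 9, so 11 makes it doubly augmented.

doubly augmented sixth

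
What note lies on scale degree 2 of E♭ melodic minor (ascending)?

F

The Eb melodic minor (ascending) scale runs Eb F Gb Ab Bb C D.
Degree 2 is F.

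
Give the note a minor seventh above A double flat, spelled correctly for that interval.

A up a major seventh is G#, so the target letter is G.
From Abb, a minor seventh is 10 semitones up: Gbb.

Gbb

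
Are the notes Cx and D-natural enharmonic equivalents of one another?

Yes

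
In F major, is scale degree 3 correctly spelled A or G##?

A

Each scale degree takes a distinct letter name. Degree 3 of a scale on F must use the letter A.
A and G## are enharmonically the same pitch, but only A uses the letter A, so it is the correct spelling here.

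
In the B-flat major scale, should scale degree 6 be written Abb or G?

Each scale degree takes a distinct letter name. Degree 6 of a scale on B must use the letter G.
G and Abb are enharmonically the same pitch, but only G uses the letter G, so it is the correct spelling here.

G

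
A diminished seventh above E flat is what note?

Dbb

A seventh above E lands on the letter D.
A diminished seventh spans 9 semitones, so Eb moves to pitch class 0. On the letter D that is Dbb.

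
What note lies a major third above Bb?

D

A third above B lands on the letter D.
A major third spans 4 semitones, so Bb moves to pitch class 2. On the letter D that is D.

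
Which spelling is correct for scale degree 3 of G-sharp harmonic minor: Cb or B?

B

Each scale degree takes a distinct letter name. Degree 3 of a scale on G must use the letter B.
B and Cb are enharmonically the same pitch, but only B uses the letter B, so it is the correct spelling here.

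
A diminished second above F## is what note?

G

F up a major second is G, so the target letter is G.
From F##, a diminished second is 0 semitones up: G.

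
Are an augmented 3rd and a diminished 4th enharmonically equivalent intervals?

No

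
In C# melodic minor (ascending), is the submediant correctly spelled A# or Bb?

Each scale degree takes a distinct letter name. Degree 6 of a scale on C must use the letter A.
A# and Bb are enharmonically the same pitch, but only A# uses the letter A, so it is the correct spelling here.

A#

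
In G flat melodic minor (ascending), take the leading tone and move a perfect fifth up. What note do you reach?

The leading tone of Gb melodic minor (ascending) is F.
A perfect fifth (7 semitones) above F lands on the letter C, giving C.

C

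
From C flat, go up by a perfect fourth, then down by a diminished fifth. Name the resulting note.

A perfect fourth up from Cb is Fb (letter F, 5 semitones up).
A diminished fifth down from Fb is Bb (letter B, 6 semitones down).

Bb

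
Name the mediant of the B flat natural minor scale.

Degree 3 takes the letter 2 steps above B, which is D.
In natural minor, degree 3 sits 3 semitones above the tonic. Bb + 3 semitones is pitch class 1, spelled on D as Db.

Db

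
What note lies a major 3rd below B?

B down a major third is G, so the target letter is G.
From B, a major third is 4 semitones down: G.

G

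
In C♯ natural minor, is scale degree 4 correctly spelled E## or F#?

F#

Each scale degree takes a distinct letter name. Degree 4 of a scale on C must use the letter F.
F# and E## are enharmonically the same pitch, but only F# uses the letter F, so it is the correct spelling here.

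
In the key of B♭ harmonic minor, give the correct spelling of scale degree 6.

Gb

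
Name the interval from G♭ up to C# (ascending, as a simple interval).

Counting letters G–A–B–C gives a fourth.
Gb→C# = 7 semitones, 2 wider than the perfect fourth (5), so doubly augmented.

doubly augmented fourth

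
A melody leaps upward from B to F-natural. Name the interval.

diminished fifth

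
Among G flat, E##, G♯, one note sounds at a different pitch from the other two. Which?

In 12-tone equal temperament, enharmonic equivalents share a pitch class. Gb is pitch class 6; E## is pitch class 6; G# is pitch class 8.
Gb and E## share pitch class 6, while G# is pitch class 8.

G#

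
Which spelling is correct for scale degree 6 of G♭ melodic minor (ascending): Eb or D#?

Eb

Each scale degree takes a distinct letter name. Degree 6 of a scale on G must use the letter E.
Eb and D# are enharmonically the same pitch, but only Eb uses the letter E, so it is the correct spelling here.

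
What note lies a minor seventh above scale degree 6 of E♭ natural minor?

Scale degree 6 of Eb natural minor is Cb.
A minor seventh (10 semitones) above Cb lands on the letter B, giving Bbb.

Bbb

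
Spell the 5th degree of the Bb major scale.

F

Degree 5 takes the letter 4 steps above B, which is F.
In major, degree 5 sits 7 semitones above the tonic. Bb + 7 semitones is pitch class 5, spelled on F as F.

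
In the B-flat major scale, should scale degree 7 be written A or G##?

Each scale degree takes a distinct letter name. Degree 7 of a scale on B must use the letter A.
A and G## are enharmonically the same pitch, but only A uses the letter A, so it is the correct spelling here.

A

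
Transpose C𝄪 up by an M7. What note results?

A seventh above C lands on the letter B.
A major seventh spans 11 semitones, so C## moves to pitch class 1. On the letter B that is B##.

B##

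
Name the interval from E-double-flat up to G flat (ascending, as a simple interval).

The letter names run E→G, a span of 2 letter steps, so the interval is some kind of third.
Ebb to Gb is 4 semitones. A major third is 4, so 4 makes it major.

major third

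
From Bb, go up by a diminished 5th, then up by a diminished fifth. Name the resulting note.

A diminished fifth up from Bb is Fb (letter F, 6 semitones up).
A diminished fifth up from Fb is Cbb (letter C, 6 semitones up).

Cbb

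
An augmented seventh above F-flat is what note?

E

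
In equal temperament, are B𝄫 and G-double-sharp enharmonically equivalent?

Yes

Bbb = pitch class 9 and G## = pitch class 9 — the same pitch class, so they are enharmonic equivalents.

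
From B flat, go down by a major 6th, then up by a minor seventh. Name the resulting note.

Cb

A major sixth down from Bb is Db (letter D, 9 semitones down).
A minor seventh up from Db is Cb (letter C, 10 semitones up).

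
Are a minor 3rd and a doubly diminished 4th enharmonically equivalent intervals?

A minor third spans 3 semitones; a doubly diminished fourth spans 3.
They are enharmonically equivalent.

Yes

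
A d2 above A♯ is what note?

Bb

A second above A lands on the letter B.
A diminished second spans 0 semitones, so A# moves to pitch class 10. On the letter B that is Bb.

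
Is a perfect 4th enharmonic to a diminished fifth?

No

A perfect fourth spans 5 semitones; a diminished fifth spans 6.
The spans differ, so they are not enharmonic equivalents.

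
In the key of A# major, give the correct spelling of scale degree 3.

Degree 3 takes the letter 2 steps above A, which is C.
In major, degree 3 sits 4 semitones above the tonic. A# + 4 semitones is pitch class 2, spelled on C as C##.

C##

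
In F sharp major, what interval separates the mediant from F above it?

diminished sixth

The mediant of F# major is A#.
A# up to F: letters A→F make it a sixth; 7 semitones makes it diminished.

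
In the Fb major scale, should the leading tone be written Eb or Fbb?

Eb

Each scale degree takes a distinct letter name. Degree 7 of a scale on F must use the letter E.
Eb and Fbb are enharmonically the same pitch, but only Eb uses the letter E, so it is the correct spelling here.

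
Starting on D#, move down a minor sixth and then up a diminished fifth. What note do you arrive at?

A minor sixth down from D# is F## (letter F, 8 semitones down).
A diminished fifth up from F## is C# (letter C, 6 semitones up).

C#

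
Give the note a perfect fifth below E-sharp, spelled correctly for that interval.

A fifth below E lands on the letter A.
A perfect fifth spans 7 semitones, so E# moves to pitch class 10. On the letter A that is A#.

A#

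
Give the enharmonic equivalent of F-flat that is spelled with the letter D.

D##

Fb is pitch class 4. The letter D alone is pitch class 2.
To reach pitch class 4 from D requires an offset of +2 semitones, i.e. double sharp: D##.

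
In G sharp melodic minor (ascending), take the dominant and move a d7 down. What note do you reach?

E##

The dominant of G# melodic minor (ascending) is D#.
A diminished seventh (9 semitones) below D# lands on the letter E, giving E##.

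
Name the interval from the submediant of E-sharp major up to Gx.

The submediant of E# major is C##.
C## up to G##: letters C→G make it a fifth; 7 semitones makes it perfect.

perfect fifth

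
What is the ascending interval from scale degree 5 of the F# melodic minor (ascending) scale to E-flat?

diminished third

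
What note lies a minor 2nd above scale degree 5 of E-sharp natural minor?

Scale degree 5 of E# natural minor is B#.
A minor second (1 semitone) above B# lands on the letter C, giving C#.

C#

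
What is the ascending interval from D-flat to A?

augmented fifth

Counting letters D–E–F–G–A gives a fifth.
Db→A = 8 semitones, 1 wider than the perfect fifth (7), so augmented.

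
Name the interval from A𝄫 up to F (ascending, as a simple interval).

Counting letters A–B–C–D–E–F gives a sixth.
Abb→F = 10 semitones, 1 wider than the major sixth (9), so augmented.

augmented sixth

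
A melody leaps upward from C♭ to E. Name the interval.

The letter names run C→E, a span of 2 letter steps, so the interval is some kind of third.
Cb to E is 5 semitones. A major third is 4, so 5 makes it augmented.

augmented third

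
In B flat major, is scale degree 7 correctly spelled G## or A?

A

Each scale degree takes a distinct letter name. Degree 7 of a scale on B must use the letter A.
A and G## are enharmonically the same pitch, but only A uses the letter A, so it is the correct spelling here.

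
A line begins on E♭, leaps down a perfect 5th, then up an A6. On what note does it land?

A perfect fifth down from Eb is Ab (letter A, 7 semitones down).
An augmented sixth up from Ab is F# (letter F, 10 semitones up).

F#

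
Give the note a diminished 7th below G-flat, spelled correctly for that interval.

A

G down a major seventh is Ab, so the target letter is A.
From Gb, a diminished seventh is 9 semitones down: A.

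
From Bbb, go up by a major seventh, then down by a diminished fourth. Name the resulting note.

E

A major seventh up from Bbb is Ab (letter A, 11 semitones up).
A diminished fourth down from Ab is E (letter E, 4 semitones down).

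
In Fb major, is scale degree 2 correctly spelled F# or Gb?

Each scale degree takes a distinct letter name. Degree 2 of a scale on F must use the letter G.
Gb and F# are enharmonically the same pitch, but only Gb uses the letter G, so it is the correct spelling here.

Gb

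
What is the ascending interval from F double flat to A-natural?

The letter names run F→A, a span of 2 letter steps, so the interval is some kind of third.
Fbb to A is 6 semitones. A major third is 4, so 6 makes it doubly augmented.

doubly augmented third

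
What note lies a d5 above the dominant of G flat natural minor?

Abb

The dominant of Gb natural minor is Db.
A diminished fifth (6 semitones) above Db lands on the letter A, giving Abb.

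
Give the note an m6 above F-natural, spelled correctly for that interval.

Db

A sixth above F lands on the letter D.
A minor sixth spans 8 semitones, so F moves to pitch class 1. On the letter D that is Db.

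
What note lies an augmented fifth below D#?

G

D down a perfect fifth is G, so the target letter is G.
From D#, an augmented fifth is 8 semitones down: G.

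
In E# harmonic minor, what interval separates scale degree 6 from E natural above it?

Scale degree 6 of E# harmonic minor is C#.
C# up to E: letters C→E make it a third; 3 semitones makes it minor.

minor third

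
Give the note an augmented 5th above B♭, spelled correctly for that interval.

F#

B up a perfect fifth is F#, so the target letter is F.
From Bb, an augmented fifth is 8 semitones up: F#.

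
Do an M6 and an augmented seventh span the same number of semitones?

No

A major sixth spans 9 semitones; an augmented seventh spans 12.
The spans differ, so they are not enharmonic equivalents.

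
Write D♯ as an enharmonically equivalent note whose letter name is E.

Eb

D# is pitch class 3. The letter E alone is pitch class 4.
To reach pitch class 3 from E requires an offset of -1 semitone, i.e. flat: Eb.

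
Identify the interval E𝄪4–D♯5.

The letter names run E→D, a span of 6 letter steps, so the interval is some kind of seventh.
E## to D# is 9 semitones. A major seventh is 11, so 9 makes it diminished.

diminished seventh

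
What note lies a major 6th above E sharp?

C##

E up a major sixth is C#, so the target letter is C.
From E#, a major sixth is 9 semitones up: C##.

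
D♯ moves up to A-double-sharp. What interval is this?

augmented fifth

The letter names run D→A, a span of 4 letter steps, so the interval is some kind of fifth.
D# to A## is 8 semitones. A perfect fifth is 7, so 8 makes it augmented.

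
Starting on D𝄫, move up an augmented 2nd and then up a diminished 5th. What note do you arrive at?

Bbb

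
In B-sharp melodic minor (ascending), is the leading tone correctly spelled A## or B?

A##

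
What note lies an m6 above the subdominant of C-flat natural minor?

Dbb

The subdominant of Cb natural minor is Fb.
A minor sixth (8 semitones) above Fb lands on the letter D, giving Dbb.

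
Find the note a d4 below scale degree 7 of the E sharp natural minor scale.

Scale degree 7 of E# natural minor is D#.
A diminished fourth (4 semitones) below D# lands on the letter A, giving A##.

A##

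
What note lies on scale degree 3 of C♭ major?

The Cb major scale runs Cb Db Eb Fb Gb Ab Bb.
Degree 3 is Eb.

Eb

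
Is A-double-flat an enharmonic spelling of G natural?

Yes

Abb = pitch class 7 and G = pitch class 7 — the same pitch class, so they are enharmonic equivalents.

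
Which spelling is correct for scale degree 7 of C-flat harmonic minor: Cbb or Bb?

Bb

Each scale degree takes a distinct letter name. Degree 7 of a scale on C must use the letter B.
Bb and Cbb are enharmonically the same pitch, but only Bb uses the letter B, so it is the correct spelling here.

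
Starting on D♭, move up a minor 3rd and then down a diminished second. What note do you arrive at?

A minor third up from Db is Fb (letter F, 3 semitones up).
A diminished second down from Fb is E (letter E, 0 semitones down).

E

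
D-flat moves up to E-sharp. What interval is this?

doubly augmented second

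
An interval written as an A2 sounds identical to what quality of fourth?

doubly diminished

An augmented second spans 3 semitones.
A fourth spanning 3 semitones is doubly diminished (the perfect fourth is 5).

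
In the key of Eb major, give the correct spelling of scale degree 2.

The Eb major scale runs Eb F G Ab Bb C D.
Degree 2 is F.

F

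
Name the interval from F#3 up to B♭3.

diminished fourth

Counting letters F–G–A–B gives a fourth.
F#→Bb = 4 semitones, 1 narrower than the perfect fourth (5), so diminished.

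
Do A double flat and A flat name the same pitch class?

Abb is pitch class 7; Ab is pitch class 8.
The pitch classes differ (7 vs. 8), so they are not enharmonic equivalents.

No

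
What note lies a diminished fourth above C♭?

A fourth above C lands on the letter F.
A diminished fourth spans 4 semitones, so Cb moves to pitch class 3. On the letter F that is Fbb.

Fbb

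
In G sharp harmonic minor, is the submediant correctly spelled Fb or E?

E

Each scale degree takes a distinct letter name. Degree 6 of a scale on G must use the letter E.
E and Fb are enharmonically the same pitch, but only E uses the letter E, so it is the correct spelling here.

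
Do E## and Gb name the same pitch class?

Yes

E## is pitch class 6; Gb is pitch class 6.
All spellings map to pitch class 6, so they are enharmonically equivalent.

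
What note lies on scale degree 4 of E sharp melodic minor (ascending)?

Degree 4 takes the letter 3 steps above E, which is A.
In melodic minor (ascending), degree 4 sits 5 semitones above the tonic. E# + 5 semitones is pitch class 10, spelled on A as A#.

A#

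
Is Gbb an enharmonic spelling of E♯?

Yes

Gbb is pitch class 5; E# is pitch class 5.
All spellings map to pitch class 5, so they are enharmonically equivalent.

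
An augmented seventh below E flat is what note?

A seventh below E lands on the letter F.
An augmented seventh spans 12 semitones, so Eb moves to pitch class 3. On the letter F that is Fbb.

Fbb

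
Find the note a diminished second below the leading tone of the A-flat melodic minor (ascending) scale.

F##

The leading tone of Ab melodic minor (ascending) is G.
A diminished second (0 semitones) below G lands on the letter F, giving F##.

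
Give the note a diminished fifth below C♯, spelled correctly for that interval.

C down a perfect fifth is F, so the target letter is F.
From C#, a diminished fifth is 6 semitones down: F##.

F##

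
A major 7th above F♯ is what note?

A seventh above F lands on the letter E.
A major seventh spans 11 semitones, so F# moves to pitch class 5. On the letter E that is E#.

E#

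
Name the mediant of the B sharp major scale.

D##

Degree 3 takes the letter 2 steps above B, which is D.
In major, degree 3 sits 4 semitones above the tonic. B# + 4 semitones is pitch class 4, spelled on D as D##.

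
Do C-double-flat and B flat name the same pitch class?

Cbb = pitch class 10 and Bb = pitch class 10 — the same pitch class, so they are enharmonic equivalents.

Yes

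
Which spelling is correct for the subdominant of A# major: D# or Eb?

D#

Each scale degree takes a distinct letter name. Degree 4 of a scale on A must use the letter D.
D# and Eb are enharmonically the same pitch, but only D# uses the letter D, so it is the correct spelling here.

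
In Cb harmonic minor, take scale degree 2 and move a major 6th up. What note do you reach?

Bb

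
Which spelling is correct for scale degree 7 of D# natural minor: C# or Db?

Each scale degree takes a distinct letter name. Degree 7 of a scale on D must use the letter C.
C# and Db are enharmonically the same pitch, but only C# uses the letter C, so it is the correct spelling here.

C#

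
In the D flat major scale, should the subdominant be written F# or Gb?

Gb

Each scale degree takes a distinct letter name. Degree 4 of a scale on D must use the letter G.
Gb and F# are enharmonically the same pitch, but only Gb uses the letter G, so it is the correct spelling here.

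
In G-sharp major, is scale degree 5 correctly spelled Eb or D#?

Each scale degree takes a distinct letter name. Degree 5 of a scale on G must use the letter D.
D# and Eb are enharmonically the same pitch, but only D# uses the letter D, so it is the correct spelling here.

D#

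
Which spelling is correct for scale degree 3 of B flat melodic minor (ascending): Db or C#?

Db

Each scale degree takes a distinct letter name. Degree 3 of a scale on B must use the letter D.
Db and C# are enharmonically the same pitch, but only Db uses the letter D, so it is the correct spelling here.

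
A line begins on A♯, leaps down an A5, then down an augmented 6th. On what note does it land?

Fb

An augmented fifth down from A# is D (letter D, 8 semitones down).
An augmented sixth down from D is Fb (letter F, 10 semitones down).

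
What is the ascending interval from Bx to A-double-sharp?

minor seventh

Counting letters B–C–D–E–F–G–A gives a seventh.
B##→A## = 10 semitones, 1 narrower than the major seventh (11), so minor.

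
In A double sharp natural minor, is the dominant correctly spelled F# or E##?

Each scale degree takes a distinct letter name. Degree 5 of a scale on A must use the letter E.
E## and F# are enharmonically the same pitch, but only E## uses the letter E, so it is the correct spelling here.

E##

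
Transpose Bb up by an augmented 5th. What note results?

F#

A fifth above B lands on the letter F.
An augmented fifth spans 8 semitones, so Bb moves to pitch class 6. On the letter F that is F#.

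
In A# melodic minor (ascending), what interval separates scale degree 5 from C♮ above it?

diminished sixth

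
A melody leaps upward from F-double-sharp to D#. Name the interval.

Counting letters F–G–A–B–C–D gives a sixth.
F##→D# = 8 semitones, 1 narrower than the major sixth (9), so minor.

minor sixth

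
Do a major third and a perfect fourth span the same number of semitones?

A major third spans 4 semitones; a perfect fourth spans 5.
The spans differ, so they are not enharmonic equivalents.

No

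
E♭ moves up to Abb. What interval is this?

The letter names run E→A, a span of 3 letter steps, so the interval is some kind of fourth.
Eb to Abb is 4 semitones. A perfect fourth is 5, so 4 makes it diminished.

diminished fourth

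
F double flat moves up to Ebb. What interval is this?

major seventh

Counting letters F–G–A–B–C–D–E gives a seventh.
Fbb→Ebb = 11 semitones, exactly the major seventh.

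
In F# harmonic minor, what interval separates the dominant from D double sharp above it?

The dominant of F# harmonic minor is C#.
C# up to D##: letters C→D make it a second; 3 semitones makes it augmented.

augmented second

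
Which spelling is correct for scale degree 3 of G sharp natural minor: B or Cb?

B

Each scale degree takes a distinct letter name. Degree 3 of a scale on G must use the letter B.
B and Cb are enharmonically the same pitch, but only B uses the letter B, so it is the correct spelling here.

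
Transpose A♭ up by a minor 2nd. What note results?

A second above A lands on the letter B.
A minor second spans 1 semitone, so Ab moves to pitch class 9. On the letter B that is Bbb.

Bbb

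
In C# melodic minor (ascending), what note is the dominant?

Degree 5 takes the letter 4 steps above C, which is G.
In melodic minor (ascending), degree 5 sits 7 semitones above the tonic. C# + 7 semitones is pitch class 8, spelled on G as G#.

G#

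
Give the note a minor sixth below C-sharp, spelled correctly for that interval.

E#

C down a major sixth is Eb, so the target letter is E.
From C#, a minor sixth is 8 semitones down: E#.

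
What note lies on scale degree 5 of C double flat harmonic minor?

Gbb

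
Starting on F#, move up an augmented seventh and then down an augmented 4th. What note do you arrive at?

B#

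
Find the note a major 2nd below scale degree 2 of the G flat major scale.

Gb

Scale degree 2 of Gb major is Ab.
A major second (2 semitones) below Ab lands on the letter G, giving Gb.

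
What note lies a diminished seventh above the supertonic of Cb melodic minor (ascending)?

Cbb

The supertonic of Cb melodic minor (ascending) is Db.
A diminished seventh (9 semitones) above Db lands on the letter C, giving Cbb.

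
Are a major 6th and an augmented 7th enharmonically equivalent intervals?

No

A major sixth spans 9 semitones; an augmented seventh spans 12.
The spans differ, so they are not enharmonic equivalents.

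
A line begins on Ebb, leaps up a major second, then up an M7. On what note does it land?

Eb

A major second up from Ebb is Fb (letter F, 2 semitones up).
A major seventh up from Fb is Eb (letter E, 11 semitones up).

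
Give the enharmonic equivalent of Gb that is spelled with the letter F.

F#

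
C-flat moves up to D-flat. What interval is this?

Counting letters C–D gives a second.
Cb→Db = 2 semitones, exactly the major second.

major second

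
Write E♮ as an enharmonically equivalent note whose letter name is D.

Plain D sits 2 semitones below E, so on the letter D the same pitch needs a double sharp: D##.

D##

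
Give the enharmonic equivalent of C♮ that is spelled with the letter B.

C is pitch class 0. The letter B alone is pitch class 11.
To reach pitch class 0 from B requires an offset of +1 semitone, i.e. sharp: B#.

B#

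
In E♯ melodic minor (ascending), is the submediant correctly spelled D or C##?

C##

Each scale degree takes a distinct letter name. Degree 6 of a scale on E must use the letter C.
C## and D are enharmonically the same pitch, but only C## uses the letter C, so it is the correct spelling here.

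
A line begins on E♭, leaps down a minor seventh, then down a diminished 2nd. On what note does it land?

A minor seventh down from Eb is F (letter F, 10 semitones down).
A diminished second down from F is E# (letter E, 0 semitones down).

E#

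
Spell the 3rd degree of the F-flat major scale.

Degree 3 takes the letter 2 steps above F, which is A.
In major, degree 3 sits 4 semitones above the tonic. Fb + 4 semitones is pitch class 8, spelled on A as Ab.

Ab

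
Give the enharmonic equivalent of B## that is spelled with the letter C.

C#

B## is pitch class 1. The letter C alone is pitch class 0.
To reach pitch class 1 from C requires an offset of +1 semitone, i.e. sharp: C#.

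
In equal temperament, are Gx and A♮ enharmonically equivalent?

Yes

G## = pitch class 9 and A = pitch class 9 — the same pitch class, so they are enharmonic equivalents.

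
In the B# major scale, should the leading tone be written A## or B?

Each scale degree takes a distinct letter name. Degree 7 of a scale on B must use the letter A.
A## and B are enharmonically the same pitch, but only A## uses the letter A, so it is the correct spelling here.

A##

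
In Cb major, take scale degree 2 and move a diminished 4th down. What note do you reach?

Scale degree 2 of Cb major is Db.
A diminished fourth (4 semitones) below Db lands on the letter A, giving A.

A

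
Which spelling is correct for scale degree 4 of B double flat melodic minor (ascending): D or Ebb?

Ebb

Each scale degree takes a distinct letter name. Degree 4 of a scale on B must use the letter E.
Ebb and D are enharmonically the same pitch, but only Ebb uses the letter E, so it is the correct spelling here.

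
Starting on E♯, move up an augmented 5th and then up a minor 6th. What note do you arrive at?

An augmented fifth up from E# is B## (letter B, 8 semitones up).
A minor sixth up from B## is G## (letter G, 8 semitones up).

G##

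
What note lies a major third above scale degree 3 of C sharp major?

Scale degree 3 of C# major is E#.
A major third (4 semitones) above E# lands on the letter G, giving G##.

G##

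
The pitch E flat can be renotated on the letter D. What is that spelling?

Eb is pitch class 3. The letter D alone is pitch class 2.
To reach pitch class 3 from D requires an offset of +1 semitone, i.e. sharp: D#.

D#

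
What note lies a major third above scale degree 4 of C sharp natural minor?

A#

Scale degree 4 of C# natural minor is F#.
A major third (4 semitones) above F# lands on the letter A, giving A#.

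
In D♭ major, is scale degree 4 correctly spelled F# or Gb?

Gb

Each scale degree takes a distinct letter name. Degree 4 of a scale on D must use the letter G.
Gb and F# are enharmonically the same pitch, but only Gb uses the letter G, so it is the correct spelling here.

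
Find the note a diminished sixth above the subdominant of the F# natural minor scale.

Gb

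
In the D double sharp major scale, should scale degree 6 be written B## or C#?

B##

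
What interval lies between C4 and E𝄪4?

Counting letters C–D–E gives a third.
C→E## = 6 semitones, 2 wider than the major third (4), so doubly augmented.

doubly augmented third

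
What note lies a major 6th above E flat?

C

A sixth above E lands on the letter C.
A major sixth spans 9 semitones, so Eb moves to pitch class 0. On the letter C that is C.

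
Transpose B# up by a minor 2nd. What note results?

C#

A second above B lands on the letter C.
A minor second spans 1 semitone, so B# moves to pitch class 1. On the letter C that is C#.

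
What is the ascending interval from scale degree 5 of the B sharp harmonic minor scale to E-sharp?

Scale degree 5 of B# harmonic minor is F##.
F## up to E#: letters F→E make it a seventh; 10 semitones makes it minor.

minor seventh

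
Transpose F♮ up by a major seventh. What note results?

E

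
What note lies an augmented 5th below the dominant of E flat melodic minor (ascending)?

The dominant of Eb melodic minor (ascending) is Bb.
An augmented fifth (8 semitones) below Bb lands on the letter E, giving Ebb.

Ebb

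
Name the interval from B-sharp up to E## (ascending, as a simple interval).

The letter names run B→E, a span of 3 letter steps, so the interval is some kind of fourth.
B# to E## is 6 semitones. A perfect fourth is 5, so 6 makes it augmented.

augmented fourth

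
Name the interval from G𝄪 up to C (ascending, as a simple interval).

doubly diminished fourth

Counting letters G–A–B–C gives a fourth.
G##→C = 3 semitones, 2 narrower than the perfect fourth (5), so doubly diminished.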